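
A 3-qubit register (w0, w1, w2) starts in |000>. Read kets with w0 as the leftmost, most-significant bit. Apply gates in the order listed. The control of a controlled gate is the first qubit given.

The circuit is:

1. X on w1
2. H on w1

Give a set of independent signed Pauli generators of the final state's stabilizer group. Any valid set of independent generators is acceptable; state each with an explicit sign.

The final state is stabilized by the group generated by -IXI, +ZII, +IIZ; other independent generating sets are equally valid.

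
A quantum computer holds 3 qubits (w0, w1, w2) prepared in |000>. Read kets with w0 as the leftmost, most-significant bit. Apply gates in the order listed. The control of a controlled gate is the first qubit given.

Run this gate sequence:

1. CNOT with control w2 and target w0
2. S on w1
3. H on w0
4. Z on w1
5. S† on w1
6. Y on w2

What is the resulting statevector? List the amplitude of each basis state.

After the circuit, the state carries amplitude sqrt(2)*I/2 on |001>, sqrt(2)*I/2 on |101>, and 0 on every other basis state.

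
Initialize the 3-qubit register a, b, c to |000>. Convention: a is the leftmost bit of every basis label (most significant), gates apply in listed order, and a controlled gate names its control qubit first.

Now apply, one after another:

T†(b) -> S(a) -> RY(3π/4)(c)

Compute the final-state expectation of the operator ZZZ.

The expectation value of ZZZ is -sqrt(2)/2.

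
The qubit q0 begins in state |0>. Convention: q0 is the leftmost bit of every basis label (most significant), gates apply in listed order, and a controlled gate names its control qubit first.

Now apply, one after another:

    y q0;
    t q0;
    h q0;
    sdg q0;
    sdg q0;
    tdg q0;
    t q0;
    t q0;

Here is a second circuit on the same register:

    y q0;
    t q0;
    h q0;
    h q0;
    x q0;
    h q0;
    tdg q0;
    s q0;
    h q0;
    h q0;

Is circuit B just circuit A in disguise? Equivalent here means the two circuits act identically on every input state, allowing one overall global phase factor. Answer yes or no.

Yes — the two circuits implement the same unitary up to a global phase.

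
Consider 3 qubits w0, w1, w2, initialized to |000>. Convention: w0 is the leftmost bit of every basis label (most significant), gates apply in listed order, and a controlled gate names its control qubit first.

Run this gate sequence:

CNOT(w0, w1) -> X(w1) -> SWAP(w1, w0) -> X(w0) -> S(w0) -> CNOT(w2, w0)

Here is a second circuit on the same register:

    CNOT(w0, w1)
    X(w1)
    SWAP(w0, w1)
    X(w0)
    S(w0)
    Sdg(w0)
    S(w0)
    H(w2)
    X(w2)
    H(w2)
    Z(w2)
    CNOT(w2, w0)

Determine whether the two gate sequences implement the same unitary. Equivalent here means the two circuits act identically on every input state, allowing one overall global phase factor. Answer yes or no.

Yes, they are equivalent — the unitaries differ by at most a global phase.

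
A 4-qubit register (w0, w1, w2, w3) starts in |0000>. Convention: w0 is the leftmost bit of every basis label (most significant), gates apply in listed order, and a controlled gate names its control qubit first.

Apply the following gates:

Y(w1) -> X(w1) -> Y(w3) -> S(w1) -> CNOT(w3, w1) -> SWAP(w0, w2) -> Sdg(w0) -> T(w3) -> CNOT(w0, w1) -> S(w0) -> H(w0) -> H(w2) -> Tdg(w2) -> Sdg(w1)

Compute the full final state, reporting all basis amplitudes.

After the circuit, the state carries amplitude exp(3*I*pi/4)/2 on |0101>, I/2 on |0111>, exp(3*I*pi/4)/2 on |1101>, I/2 on |1111>, and 0 on every other basis state.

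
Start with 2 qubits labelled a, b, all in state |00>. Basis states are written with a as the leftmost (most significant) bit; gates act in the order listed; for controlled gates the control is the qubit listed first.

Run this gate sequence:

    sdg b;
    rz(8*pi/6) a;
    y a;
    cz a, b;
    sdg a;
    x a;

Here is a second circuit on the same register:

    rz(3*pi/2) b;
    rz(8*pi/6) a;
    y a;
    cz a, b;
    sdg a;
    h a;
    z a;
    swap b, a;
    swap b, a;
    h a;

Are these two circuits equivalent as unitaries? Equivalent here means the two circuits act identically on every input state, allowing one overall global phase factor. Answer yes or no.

Yes: on every input state the two circuits agree up to one overall phase factor.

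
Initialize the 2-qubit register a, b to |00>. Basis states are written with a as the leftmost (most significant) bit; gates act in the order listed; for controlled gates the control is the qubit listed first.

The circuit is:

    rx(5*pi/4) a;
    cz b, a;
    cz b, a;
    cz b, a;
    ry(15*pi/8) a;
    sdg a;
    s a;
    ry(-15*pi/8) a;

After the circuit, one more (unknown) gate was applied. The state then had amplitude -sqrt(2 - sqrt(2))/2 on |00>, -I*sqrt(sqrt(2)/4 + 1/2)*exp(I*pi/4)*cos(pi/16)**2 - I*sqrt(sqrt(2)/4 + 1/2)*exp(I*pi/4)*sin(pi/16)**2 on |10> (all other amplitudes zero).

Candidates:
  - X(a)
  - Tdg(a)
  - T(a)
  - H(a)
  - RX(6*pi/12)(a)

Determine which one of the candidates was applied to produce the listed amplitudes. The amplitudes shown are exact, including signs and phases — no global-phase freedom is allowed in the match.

The unique candidate consistent with the amplitudes is T(a).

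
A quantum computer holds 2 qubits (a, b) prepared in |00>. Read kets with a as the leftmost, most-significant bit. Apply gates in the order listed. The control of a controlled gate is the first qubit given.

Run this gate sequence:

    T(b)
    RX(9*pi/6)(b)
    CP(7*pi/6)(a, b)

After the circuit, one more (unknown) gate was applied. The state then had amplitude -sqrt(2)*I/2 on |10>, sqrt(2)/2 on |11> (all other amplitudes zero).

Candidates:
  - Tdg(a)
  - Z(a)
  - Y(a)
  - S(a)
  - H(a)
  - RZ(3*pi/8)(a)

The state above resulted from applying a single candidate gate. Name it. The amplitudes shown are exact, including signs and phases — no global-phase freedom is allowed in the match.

The unique candidate consistent with the amplitudes is Y(a).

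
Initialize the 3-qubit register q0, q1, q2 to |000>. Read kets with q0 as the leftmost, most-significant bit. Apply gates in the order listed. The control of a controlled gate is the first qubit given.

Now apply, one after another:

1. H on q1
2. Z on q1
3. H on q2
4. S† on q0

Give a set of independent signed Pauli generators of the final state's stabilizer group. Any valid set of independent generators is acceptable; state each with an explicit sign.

The final state is stabilized by the group generated by -IXI, +IIX, +ZII; other independent generating sets are equally valid.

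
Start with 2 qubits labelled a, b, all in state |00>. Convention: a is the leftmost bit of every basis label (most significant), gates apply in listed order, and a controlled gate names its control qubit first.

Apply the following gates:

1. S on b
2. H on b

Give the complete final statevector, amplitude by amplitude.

The final amplitudes are sqrt(2)/2 on |00>, sqrt(2)/2 on |01>, 0 on |10>, 0 on |11>.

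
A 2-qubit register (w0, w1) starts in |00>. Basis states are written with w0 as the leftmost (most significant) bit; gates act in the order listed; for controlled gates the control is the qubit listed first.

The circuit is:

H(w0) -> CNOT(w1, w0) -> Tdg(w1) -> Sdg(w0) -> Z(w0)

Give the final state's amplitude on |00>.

The amplitude on |00> is sqrt(2)/2.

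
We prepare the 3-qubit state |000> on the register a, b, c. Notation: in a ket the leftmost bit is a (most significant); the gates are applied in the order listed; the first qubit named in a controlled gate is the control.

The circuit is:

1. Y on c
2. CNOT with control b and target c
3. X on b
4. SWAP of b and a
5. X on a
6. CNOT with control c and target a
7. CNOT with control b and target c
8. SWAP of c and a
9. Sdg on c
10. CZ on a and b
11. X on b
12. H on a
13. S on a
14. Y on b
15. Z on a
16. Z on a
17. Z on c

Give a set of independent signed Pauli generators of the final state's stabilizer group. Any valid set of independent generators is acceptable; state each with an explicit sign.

One valid set of independent stabilizer generators is -YII, +IZI, -IIZ (any independent generating set of the same group is equally correct).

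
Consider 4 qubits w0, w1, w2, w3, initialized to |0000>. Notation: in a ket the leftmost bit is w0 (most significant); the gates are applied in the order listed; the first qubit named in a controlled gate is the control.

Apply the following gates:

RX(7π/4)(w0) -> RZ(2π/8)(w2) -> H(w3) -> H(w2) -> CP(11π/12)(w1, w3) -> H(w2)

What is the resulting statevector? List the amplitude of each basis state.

After the circuit, the state carries amplitude sqrt(2*sqrt(2) + 4)*exp(7*I*pi/8)/4 on |0000>, sqrt(2*sqrt(2) + 4)*exp(7*I*pi/8)/4 on |0001>, -sqrt(4 - 2*sqrt(2))*exp(3*I*pi/8)/4 on |1000>, -sqrt(4 - 2*sqrt(2))*exp(3*I*pi/8)/4 on |1001>, and 0 on every other basis state.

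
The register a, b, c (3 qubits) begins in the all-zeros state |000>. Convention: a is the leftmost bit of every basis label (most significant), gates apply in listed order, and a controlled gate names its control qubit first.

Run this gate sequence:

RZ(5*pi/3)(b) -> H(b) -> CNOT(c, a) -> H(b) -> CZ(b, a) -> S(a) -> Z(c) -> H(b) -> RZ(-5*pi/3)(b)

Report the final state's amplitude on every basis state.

After the circuit, the state carries amplitude sqrt(2)/2 on |000>, sqrt(2)*exp(I*pi/3)/2 on |010>, and 0 on every other basis state.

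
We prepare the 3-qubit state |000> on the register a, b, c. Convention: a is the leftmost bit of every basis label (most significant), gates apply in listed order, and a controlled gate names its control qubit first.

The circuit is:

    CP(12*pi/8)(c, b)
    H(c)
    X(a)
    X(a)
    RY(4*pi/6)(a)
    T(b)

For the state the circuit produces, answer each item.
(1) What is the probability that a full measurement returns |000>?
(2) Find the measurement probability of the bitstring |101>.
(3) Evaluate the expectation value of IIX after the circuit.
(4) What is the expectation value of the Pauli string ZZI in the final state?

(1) A full measurement returns |000> with probability 1/8.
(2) The probability of measuring |101> is 3/8.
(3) The expectation value of IIX is 1.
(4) The expectation value of ZZI is -1/2.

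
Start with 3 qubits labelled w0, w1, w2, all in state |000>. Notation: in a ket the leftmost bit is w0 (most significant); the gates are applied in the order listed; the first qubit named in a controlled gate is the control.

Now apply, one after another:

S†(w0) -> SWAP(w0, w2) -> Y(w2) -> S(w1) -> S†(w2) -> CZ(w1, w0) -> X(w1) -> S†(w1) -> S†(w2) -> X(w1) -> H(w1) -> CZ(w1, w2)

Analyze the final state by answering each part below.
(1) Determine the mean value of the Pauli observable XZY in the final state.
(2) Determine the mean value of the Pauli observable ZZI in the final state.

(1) In the final state, XZY has expectation 0.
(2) The observable ZZI averages to 0.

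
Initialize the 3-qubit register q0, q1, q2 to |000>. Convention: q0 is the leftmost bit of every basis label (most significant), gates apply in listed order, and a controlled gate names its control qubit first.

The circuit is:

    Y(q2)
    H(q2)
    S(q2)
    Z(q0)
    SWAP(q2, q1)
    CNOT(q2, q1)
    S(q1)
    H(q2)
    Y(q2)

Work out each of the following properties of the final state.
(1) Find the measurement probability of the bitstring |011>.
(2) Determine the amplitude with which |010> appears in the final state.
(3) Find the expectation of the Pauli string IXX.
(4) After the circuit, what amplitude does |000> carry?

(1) The probability of measuring |011> is 1/4.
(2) |010> carries amplitude 1/2 in the final state.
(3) The expectation value of IXX is -1.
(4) The final state's coefficient on |000> equals 1/2.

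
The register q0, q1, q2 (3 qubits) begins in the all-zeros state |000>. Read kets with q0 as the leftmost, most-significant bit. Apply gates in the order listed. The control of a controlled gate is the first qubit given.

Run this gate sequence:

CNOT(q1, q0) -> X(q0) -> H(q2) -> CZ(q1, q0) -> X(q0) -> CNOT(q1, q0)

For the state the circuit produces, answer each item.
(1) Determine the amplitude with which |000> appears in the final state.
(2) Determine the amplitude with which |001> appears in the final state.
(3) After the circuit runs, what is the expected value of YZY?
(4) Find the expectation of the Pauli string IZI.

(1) The final state's coefficient on |000> equals sqrt(2)/2.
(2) |001> carries amplitude sqrt(2)/2 in the final state.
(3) The expectation value of YZY is 0.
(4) The observable IZI averages to 1.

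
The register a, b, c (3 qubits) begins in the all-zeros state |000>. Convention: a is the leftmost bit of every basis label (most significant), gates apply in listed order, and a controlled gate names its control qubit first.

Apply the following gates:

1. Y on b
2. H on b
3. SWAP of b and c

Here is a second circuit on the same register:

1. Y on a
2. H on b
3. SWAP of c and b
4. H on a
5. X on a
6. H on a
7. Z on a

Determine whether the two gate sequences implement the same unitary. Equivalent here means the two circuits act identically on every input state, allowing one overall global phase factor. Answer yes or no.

No: there is an input state on which the two circuits produce genuinely different outputs (not merely differing by a phase).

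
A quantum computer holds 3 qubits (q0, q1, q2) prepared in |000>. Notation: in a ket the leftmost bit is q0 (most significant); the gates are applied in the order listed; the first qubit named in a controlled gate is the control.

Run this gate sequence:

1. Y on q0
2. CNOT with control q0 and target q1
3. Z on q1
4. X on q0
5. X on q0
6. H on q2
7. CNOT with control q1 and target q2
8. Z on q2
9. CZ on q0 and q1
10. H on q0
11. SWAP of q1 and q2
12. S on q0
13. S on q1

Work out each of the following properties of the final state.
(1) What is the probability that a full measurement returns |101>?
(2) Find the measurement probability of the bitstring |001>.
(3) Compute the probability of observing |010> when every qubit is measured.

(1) A full measurement returns |101> with probability 1/4.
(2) A full measurement returns |001> with probability 1/4.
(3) A full measurement returns |010> with probability 0.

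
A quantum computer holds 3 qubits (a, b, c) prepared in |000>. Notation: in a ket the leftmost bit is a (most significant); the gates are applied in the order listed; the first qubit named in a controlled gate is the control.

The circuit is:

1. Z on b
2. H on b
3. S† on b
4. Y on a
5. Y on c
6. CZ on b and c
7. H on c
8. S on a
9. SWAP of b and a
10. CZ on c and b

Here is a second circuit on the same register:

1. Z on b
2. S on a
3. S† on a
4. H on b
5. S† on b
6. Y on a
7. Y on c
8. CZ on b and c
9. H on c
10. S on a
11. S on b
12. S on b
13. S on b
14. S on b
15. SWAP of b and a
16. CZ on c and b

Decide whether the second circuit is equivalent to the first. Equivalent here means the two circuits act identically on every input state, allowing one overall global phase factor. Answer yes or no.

Yes, they are equivalent — the unitaries differ by at most a global phase.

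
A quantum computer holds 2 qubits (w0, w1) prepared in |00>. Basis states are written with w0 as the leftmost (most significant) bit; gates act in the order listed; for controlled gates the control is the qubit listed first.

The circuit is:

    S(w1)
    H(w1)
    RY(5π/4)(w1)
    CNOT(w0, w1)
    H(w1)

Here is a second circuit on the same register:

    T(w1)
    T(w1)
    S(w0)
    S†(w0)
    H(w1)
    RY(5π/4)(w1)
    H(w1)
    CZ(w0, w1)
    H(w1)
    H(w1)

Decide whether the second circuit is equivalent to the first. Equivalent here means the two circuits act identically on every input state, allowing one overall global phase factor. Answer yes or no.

Yes — the two circuits implement the same unitary up to a global phase.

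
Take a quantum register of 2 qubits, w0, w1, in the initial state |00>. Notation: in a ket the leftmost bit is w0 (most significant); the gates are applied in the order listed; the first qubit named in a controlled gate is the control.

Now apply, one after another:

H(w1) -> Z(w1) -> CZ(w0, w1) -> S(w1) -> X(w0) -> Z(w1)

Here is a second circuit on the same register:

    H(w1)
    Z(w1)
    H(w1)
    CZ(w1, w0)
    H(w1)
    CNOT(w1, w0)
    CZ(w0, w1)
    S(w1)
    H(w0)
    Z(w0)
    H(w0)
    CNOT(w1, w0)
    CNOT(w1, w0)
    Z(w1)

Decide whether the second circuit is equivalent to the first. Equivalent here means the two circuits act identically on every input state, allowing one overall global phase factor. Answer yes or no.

No — the two circuits implement different unitaries, even allowing a global phase.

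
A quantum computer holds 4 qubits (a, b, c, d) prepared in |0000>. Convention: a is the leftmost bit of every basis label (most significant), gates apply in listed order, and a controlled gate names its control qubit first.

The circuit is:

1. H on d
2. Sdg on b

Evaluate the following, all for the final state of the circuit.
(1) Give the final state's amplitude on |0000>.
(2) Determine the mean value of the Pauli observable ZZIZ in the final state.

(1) The amplitude on |0000> is sqrt(2)/2.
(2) In the final state, ZZIZ has expectation 0.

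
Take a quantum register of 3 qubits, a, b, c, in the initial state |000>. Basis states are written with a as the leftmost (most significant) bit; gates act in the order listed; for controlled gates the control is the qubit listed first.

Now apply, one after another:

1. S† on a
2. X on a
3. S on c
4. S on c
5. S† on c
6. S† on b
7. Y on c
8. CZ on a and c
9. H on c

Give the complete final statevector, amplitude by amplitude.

The final amplitudes are -sqrt(2)*I/2 on |100>, sqrt(2)*I/2 on |101>, and 0 on every other basis state.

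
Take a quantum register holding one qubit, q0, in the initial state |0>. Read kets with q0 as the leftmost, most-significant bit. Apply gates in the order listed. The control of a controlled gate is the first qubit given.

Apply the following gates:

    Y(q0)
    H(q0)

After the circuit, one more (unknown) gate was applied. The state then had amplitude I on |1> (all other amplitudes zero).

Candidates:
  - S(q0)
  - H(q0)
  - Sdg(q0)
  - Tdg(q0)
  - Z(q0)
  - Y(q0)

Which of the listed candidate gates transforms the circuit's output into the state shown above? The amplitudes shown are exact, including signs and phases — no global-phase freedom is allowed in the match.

It was H(q0) that produced the state shown.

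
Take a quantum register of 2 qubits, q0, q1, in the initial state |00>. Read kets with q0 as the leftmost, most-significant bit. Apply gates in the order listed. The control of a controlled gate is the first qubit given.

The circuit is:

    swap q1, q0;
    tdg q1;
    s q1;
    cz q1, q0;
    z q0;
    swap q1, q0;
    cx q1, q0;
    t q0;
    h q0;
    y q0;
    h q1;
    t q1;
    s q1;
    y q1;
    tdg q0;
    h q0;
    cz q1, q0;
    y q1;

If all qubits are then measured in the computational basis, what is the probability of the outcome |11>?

The probability of measuring |11> is sqrt(2)/8 + 1/4.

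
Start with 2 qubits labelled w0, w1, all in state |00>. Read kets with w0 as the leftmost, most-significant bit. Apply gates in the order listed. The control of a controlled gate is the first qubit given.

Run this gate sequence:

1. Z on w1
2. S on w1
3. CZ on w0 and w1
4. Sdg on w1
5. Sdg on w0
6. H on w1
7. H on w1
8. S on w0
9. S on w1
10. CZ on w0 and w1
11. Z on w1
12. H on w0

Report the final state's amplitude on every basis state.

The resulting statevector has amplitude sqrt(2)/2 on |00>, 0 on |01>, sqrt(2)/2 on |10>, 0 on |11>. Key observation: steps 3-10 multiply out to the identity, so the circuit reduces to the remaining gates.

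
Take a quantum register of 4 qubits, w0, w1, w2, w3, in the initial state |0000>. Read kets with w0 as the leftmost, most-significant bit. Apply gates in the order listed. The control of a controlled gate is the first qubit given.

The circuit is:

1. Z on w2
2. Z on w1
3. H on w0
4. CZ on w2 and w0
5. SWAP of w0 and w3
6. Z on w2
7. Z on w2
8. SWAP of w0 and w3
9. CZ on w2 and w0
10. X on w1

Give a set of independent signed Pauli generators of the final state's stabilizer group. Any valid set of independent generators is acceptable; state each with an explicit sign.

The stabilizer group can be generated by +XIII, -IZII, +IIZI, +IIIZ, among other valid generating sets. Key observation: the block from step 4 through step 9 cancels to the identity and can be dropped.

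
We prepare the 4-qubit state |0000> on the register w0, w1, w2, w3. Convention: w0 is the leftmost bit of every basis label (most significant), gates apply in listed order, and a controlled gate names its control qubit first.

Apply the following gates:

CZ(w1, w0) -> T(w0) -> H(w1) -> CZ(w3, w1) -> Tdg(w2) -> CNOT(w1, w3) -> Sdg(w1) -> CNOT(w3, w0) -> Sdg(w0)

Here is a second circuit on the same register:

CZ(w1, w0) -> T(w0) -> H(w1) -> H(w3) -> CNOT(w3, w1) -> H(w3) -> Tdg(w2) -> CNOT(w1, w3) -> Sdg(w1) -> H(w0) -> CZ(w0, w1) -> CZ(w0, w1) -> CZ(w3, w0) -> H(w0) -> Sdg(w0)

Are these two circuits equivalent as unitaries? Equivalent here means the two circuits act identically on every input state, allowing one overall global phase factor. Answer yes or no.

No, they are not equivalent — no single phase factor reconciles the two unitaries.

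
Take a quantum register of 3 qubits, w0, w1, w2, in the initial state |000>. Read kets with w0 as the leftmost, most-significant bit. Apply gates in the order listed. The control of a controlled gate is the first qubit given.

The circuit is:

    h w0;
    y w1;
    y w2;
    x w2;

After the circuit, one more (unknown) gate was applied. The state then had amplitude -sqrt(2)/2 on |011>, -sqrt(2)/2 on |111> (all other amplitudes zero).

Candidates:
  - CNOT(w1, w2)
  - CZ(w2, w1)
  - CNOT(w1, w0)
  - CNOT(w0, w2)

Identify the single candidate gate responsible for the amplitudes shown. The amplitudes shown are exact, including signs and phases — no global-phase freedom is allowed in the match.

The applied gate was CNOT(w1, w2).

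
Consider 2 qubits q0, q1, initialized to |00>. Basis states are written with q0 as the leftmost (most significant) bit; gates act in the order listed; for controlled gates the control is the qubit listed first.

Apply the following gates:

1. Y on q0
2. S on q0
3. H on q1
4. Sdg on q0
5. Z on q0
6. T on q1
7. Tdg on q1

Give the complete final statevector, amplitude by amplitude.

The resulting statevector has amplitude 0 on |00>, 0 on |01>, -sqrt(2)*I/2 on |10>, -sqrt(2)*I/2 on |11>.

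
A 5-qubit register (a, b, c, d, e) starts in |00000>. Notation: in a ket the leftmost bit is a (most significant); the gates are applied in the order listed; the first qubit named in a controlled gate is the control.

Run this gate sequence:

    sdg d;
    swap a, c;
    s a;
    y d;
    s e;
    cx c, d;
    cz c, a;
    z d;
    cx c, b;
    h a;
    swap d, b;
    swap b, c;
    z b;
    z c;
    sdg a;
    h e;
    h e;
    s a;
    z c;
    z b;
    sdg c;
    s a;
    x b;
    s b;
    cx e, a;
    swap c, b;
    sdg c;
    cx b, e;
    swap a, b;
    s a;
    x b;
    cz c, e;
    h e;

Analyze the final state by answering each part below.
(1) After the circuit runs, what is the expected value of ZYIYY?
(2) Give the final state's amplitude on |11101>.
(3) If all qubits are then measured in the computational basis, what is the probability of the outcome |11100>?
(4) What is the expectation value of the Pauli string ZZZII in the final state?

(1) In the final state, ZYIYY has expectation 0. Key observation: steps 13-20 multiply out to the identity, so the circuit reduces to the remaining gates.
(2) The final state's coefficient on |11101> equals -I/2.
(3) The probability of measuring |11100> is 1/4.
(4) The observable ZZZII averages to 0.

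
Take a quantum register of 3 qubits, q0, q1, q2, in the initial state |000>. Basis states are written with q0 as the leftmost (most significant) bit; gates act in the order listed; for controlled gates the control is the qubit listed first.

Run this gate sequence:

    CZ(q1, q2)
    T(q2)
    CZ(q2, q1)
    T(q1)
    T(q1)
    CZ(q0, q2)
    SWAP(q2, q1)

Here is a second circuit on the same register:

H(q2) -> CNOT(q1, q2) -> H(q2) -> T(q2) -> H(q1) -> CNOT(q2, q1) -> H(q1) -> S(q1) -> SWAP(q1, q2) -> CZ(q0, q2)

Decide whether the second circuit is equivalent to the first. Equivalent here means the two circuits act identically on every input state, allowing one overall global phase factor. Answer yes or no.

No — the two circuits implement different unitaries, even allowing a global phase.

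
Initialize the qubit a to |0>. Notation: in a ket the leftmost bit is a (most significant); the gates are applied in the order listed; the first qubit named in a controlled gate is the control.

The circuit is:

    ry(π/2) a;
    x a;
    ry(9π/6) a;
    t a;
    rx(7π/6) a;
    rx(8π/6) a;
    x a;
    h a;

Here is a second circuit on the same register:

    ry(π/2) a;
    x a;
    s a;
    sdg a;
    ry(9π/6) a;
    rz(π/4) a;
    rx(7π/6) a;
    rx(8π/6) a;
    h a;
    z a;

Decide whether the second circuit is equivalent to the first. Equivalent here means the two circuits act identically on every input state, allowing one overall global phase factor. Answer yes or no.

Yes — the two circuits implement the same unitary up to a global phase.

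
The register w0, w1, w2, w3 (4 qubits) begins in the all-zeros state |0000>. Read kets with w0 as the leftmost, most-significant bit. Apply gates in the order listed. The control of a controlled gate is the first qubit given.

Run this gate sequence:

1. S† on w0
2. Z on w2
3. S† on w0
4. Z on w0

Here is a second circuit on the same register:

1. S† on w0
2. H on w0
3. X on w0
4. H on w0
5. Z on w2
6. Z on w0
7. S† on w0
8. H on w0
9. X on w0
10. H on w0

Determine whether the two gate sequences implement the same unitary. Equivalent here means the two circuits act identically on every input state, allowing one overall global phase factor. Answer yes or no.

Yes: on every input state the two circuits agree up to one overall phase factor.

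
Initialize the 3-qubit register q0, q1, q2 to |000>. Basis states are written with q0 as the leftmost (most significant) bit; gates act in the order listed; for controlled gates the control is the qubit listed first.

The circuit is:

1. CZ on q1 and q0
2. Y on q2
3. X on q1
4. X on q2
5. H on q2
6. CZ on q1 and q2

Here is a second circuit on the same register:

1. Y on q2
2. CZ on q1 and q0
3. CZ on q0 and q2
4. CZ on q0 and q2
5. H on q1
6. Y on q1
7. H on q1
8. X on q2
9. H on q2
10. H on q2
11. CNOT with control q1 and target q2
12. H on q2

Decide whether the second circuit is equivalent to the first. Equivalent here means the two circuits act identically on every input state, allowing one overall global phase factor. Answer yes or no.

No, they are not equivalent — no single phase factor reconciles the two unitaries.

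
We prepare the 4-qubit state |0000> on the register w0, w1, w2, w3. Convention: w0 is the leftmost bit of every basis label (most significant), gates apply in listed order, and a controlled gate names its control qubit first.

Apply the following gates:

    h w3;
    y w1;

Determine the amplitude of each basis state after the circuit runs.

After the circuit, the state carries amplitude sqrt(2)*I/2 on |0100>, sqrt(2)*I/2 on |0101>, and 0 on every other basis state.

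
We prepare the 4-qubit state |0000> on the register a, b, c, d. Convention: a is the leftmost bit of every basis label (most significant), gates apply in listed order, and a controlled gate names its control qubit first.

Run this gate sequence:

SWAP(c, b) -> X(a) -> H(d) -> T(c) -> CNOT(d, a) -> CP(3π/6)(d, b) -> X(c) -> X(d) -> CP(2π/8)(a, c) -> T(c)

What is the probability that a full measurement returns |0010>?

Outcome |0010> occurs with probability 1/2.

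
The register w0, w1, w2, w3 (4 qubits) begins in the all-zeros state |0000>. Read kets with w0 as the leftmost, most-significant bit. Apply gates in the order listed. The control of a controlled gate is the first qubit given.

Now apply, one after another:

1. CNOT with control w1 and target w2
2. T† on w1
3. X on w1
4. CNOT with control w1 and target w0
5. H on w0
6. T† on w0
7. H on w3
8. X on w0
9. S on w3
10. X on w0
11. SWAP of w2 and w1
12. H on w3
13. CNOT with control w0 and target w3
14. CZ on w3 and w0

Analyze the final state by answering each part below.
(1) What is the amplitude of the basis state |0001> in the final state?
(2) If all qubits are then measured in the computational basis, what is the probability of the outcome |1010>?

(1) |0001> carries amplitude 0 in the final state.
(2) The probability of measuring |1010> is 1/4.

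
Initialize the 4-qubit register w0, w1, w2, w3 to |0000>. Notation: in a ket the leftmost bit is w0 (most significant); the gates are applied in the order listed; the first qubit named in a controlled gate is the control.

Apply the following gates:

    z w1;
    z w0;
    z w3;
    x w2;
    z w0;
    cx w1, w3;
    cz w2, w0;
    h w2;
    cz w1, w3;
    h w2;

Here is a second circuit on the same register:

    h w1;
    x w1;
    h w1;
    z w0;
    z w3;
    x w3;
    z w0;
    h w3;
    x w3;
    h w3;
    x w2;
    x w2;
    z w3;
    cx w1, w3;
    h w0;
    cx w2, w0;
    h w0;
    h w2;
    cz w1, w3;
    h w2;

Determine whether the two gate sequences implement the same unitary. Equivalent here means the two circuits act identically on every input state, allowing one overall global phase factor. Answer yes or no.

No, they are not equivalent — no single phase factor reconciles the two unitaries.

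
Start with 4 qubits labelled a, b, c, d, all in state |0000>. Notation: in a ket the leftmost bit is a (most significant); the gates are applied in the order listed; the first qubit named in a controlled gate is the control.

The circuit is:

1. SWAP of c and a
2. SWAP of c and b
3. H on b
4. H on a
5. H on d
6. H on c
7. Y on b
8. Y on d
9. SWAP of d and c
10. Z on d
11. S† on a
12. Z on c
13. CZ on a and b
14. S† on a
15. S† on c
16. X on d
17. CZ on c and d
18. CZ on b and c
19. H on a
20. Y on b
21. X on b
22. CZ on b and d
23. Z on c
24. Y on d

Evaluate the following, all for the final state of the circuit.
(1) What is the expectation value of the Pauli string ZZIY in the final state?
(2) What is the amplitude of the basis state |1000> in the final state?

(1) In the final state, ZZIY has expectation 0.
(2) The amplitude on |1000> is -sqrt(2)/4.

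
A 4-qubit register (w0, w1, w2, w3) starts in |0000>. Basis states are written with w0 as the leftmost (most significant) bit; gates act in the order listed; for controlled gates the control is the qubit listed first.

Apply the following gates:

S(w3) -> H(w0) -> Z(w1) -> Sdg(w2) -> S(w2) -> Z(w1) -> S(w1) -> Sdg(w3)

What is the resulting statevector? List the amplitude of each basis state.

After the circuit, the state carries amplitude sqrt(2)/2 on |0000>, sqrt(2)/2 on |1000>, and 0 on every other basis state. Key observation: steps 3-6 multiply out to the identity, so the circuit reduces to the remaining gates.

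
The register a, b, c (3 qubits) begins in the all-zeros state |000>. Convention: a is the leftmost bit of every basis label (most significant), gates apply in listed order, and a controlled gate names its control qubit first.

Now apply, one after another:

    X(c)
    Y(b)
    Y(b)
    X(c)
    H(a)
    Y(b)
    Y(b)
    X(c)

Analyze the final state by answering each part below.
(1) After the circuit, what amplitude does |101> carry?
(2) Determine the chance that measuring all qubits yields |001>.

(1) The amplitude on |101> is sqrt(2)/2.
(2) The probability of measuring |001> is 1/2.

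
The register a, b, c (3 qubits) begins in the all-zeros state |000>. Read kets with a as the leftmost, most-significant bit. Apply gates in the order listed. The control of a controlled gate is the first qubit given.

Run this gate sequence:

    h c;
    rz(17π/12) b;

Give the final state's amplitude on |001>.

The final state's coefficient on |001> equals -sqrt(2)*exp(7*I*pi/24)/2.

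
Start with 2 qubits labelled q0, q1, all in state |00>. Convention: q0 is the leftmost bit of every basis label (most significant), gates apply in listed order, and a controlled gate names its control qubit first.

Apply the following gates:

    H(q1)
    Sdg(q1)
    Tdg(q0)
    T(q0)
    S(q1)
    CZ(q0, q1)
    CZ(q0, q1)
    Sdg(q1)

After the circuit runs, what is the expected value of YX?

The expectation value of YX is 0. Key observation: gates 5-8 undo each other exactly, leaving only the rest of the circuit to track.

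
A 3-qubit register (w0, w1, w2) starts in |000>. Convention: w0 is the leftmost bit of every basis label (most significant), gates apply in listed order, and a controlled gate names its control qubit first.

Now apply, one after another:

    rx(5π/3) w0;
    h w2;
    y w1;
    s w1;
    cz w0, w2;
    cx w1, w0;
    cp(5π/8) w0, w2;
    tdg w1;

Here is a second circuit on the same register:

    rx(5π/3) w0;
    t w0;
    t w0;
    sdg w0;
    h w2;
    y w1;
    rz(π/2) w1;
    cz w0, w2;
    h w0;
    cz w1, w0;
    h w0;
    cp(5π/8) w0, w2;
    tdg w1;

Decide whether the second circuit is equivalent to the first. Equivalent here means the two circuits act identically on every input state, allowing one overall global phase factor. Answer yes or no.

Yes — the two circuits implement the same unitary up to a global phase.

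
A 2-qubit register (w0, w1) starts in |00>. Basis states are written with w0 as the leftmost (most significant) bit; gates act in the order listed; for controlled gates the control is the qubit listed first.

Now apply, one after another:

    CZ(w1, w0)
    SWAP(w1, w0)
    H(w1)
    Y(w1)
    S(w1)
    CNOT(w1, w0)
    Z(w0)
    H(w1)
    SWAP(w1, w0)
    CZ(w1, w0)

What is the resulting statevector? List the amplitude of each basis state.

The final amplitudes are -I/2 on |00>, 1/2 on |01>, -I/2 on |10>, 1/2 on |11>.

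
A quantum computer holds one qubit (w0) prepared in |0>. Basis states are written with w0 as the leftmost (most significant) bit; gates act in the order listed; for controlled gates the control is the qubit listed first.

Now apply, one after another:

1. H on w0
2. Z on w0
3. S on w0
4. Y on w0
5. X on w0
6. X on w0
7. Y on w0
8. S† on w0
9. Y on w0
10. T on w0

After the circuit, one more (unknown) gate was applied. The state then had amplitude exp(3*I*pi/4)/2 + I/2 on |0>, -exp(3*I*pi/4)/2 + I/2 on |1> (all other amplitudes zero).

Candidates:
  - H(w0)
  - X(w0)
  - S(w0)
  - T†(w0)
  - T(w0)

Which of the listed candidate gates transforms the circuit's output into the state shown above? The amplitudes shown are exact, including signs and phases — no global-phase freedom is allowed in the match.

The unique candidate consistent with the amplitudes is H(w0). Key observation: the block from step 3 through step 8 cancels to the identity and can be dropped.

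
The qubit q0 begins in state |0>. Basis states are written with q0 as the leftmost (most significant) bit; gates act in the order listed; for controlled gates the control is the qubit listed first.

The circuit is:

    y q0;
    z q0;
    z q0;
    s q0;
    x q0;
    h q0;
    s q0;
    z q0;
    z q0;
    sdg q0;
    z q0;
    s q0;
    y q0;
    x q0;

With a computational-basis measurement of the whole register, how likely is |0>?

The probability of measuring |0> is 1/2.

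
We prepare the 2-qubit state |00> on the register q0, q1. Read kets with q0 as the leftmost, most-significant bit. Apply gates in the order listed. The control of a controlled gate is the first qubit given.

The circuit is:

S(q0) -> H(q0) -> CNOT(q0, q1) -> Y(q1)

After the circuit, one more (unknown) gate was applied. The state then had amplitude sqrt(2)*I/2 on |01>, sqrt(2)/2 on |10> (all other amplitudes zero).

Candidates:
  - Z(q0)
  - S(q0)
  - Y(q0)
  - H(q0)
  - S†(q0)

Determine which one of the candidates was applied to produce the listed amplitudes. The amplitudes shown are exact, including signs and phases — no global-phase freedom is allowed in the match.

The unique candidate consistent with the amplitudes is S(q0).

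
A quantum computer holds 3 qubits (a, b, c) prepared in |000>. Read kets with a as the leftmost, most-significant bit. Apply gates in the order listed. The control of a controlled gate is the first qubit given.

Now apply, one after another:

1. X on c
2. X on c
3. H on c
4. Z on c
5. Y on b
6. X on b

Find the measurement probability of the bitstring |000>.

Outcome |000> occurs with probability 1/2.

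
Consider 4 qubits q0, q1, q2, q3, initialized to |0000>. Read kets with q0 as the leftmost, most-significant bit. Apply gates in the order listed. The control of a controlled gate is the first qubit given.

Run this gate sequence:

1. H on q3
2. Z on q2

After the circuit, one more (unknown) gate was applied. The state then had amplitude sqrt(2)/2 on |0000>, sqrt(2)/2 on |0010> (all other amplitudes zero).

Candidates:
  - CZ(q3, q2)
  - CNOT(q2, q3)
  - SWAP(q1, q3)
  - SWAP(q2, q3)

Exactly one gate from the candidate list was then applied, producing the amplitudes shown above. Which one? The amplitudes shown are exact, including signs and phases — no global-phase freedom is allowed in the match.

It was SWAP(q2, q3) that produced the state shown.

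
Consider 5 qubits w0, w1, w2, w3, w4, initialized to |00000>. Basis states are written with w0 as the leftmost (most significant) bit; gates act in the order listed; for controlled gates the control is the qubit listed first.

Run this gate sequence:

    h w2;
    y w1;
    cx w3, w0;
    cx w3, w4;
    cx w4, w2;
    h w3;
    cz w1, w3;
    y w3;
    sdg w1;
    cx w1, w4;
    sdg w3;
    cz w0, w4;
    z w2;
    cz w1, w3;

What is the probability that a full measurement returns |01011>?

Outcome |01011> occurs with probability 1/4.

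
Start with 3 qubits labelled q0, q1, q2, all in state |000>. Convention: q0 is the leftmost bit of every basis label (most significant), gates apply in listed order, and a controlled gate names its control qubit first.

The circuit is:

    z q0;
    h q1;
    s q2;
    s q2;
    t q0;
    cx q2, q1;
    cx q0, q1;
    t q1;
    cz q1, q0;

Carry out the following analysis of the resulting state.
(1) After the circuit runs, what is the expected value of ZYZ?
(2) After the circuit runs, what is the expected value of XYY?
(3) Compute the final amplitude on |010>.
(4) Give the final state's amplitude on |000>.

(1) The observable ZYZ averages to sqrt(2)/2.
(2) The observable XYY averages to 0.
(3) |010> carries amplitude sqrt(2)*exp(I*pi/4)/2 in the final state.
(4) The amplitude on |000> is sqrt(2)/2.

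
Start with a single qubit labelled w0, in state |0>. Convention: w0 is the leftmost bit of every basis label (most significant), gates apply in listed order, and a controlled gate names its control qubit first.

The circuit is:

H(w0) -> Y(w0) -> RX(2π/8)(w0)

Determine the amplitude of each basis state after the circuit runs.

After the circuit, the state carries amplitude sqrt(2)*sqrt(2 - sqrt(2))/4 - sqrt(2)*I*sqrt(sqrt(2) + 2)/4 on |0>, -sqrt(2)*sqrt(2 - sqrt(2))/4 + sqrt(2)*I*sqrt(sqrt(2) + 2)/4 on |1>.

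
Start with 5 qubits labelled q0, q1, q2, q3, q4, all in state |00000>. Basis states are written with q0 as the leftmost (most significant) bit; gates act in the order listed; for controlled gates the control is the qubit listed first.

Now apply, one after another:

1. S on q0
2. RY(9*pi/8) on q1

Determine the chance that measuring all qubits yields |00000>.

A full measurement returns |00000> with probability cos(7*pi/16)**2.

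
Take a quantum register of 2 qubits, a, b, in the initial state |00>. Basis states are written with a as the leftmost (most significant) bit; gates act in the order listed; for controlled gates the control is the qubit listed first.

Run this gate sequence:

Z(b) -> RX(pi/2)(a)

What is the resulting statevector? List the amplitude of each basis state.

After the circuit, the state carries amplitude sqrt(2)/2 on |00>, 0 on |01>, -sqrt(2)*I/2 on |10>, 0 on |11>.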